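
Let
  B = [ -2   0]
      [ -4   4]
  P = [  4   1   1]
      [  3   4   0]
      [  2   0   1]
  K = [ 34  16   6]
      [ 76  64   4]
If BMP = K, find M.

M = B⁻¹KP⁻¹ (apply B⁻¹ on the left and P⁻¹ on the right).
det B = -8, so B⁻¹ = [[-1/2, 0], [-1/2, 1/4]].
det P = 5, so P⁻¹ = [[4/5, -1/5, -4/5], [-3/5, 2/5, 3/5], [-8/5, 2/5, 13/5]].
B⁻¹K = [[-17, -8, -3], [2, 8, -2]].
M = (B⁻¹K)P⁻¹ = [[-4, -1, 1], [0, 2, -2]].

M = [[-4, -1, 1], [0, 2, -2]]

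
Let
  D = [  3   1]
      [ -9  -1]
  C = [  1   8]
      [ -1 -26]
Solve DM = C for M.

M = [[0, 3], [1, -1]]

D is on the left of M, so left-multiply by D⁻¹: M = D⁻¹C.
det D = 6, so D⁻¹ = [[-1/6, -1/6], [3/2, 1/2]].
M = D⁻¹C = [[-1/6, -1/6], [3/2, 1/2]] · [[1, 8], [-1, -26]] = [[0, 3], [1, -1]].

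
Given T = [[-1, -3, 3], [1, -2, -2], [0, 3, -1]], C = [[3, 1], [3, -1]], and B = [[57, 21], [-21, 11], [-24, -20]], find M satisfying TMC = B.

M = [[-2, -5], [-4, 2], [2, 0]]

Isolating M: multiply by T⁻¹ from the left and C⁻¹ from the right, so M = T⁻¹BC⁻¹.
det T = -2, so T⁻¹ = [[-4, -3, -6], [-1/2, -1/2, -1/2], [-3/2, -3/2, -5/2]].
det C = -6, so C⁻¹ = [[1/6, 1/6], [1/2, -1/2]].
T⁻¹B = [[-21, 3], [-6, -6], [6, 2]].
M = (T⁻¹B)C⁻¹ = [[-2, -5], [-4, 2], [2, 0]].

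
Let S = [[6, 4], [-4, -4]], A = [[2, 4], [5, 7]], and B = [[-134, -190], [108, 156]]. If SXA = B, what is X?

X = [[1, -3], [-2, -2]]

Left-multiply by S⁻¹ and right-multiply by A⁻¹: X = S⁻¹BA⁻¹.
S has determinant -8; S⁻¹ = [[1/2, 1/2], [-1/2, -3/4]].
A has determinant -6; A⁻¹ = [[-7/6, 2/3], [5/6, -1/3]].
S⁻¹B = [[-13, -17], [-14, -22]].
X = (S⁻¹B)A⁻¹ = [[1, -3], [-2, -2]].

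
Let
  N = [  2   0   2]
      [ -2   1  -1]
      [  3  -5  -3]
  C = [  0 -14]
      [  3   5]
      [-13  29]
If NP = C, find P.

P = [[2, -2], [5, -4], [-2, -5]]

Left-multiplying both sides by N⁻¹ gives P = N⁻¹C.
det N = -2, so N⁻¹ = [[4, 5, 1], [9/2, 6, 1], [-7/2, -5, -1]].
P = N⁻¹C = [[4, 5, 1], [9/2, 6, 1], [-7/2, -5, -1]] · [[0, -14], [3, 5], [-13, 29]] = [[2, -2], [5, -4], [-2, -5]].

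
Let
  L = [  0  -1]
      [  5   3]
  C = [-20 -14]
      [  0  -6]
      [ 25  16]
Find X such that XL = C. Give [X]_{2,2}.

0

L is on the right of X, so right-multiply by L⁻¹: X = CL⁻¹.
det L = 5, so L⁻¹ = [[3/5, 1/5], [-1, 0]].
X = CL⁻¹ = [[-20, -14], [0, -6], [25, 16]] · [[3/5, 1/5], [-1, 0]] = [[2, -4], [6, 0], [-1, 5]].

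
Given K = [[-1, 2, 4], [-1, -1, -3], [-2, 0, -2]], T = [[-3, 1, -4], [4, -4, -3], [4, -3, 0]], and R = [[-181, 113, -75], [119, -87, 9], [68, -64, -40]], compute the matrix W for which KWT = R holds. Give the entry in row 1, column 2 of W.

1

Isolating W: multiply by K⁻¹ from the left and T⁻¹ from the right, so W = K⁻¹RT⁻¹.
det K = -2; the adjugate gives K⁻¹ = [[-1, -2, 1], [-2, -5, 7/2], [1, 2, -3/2]].
det T = -1, so T⁻¹ = [[9, -12, 19], [12, -16, 25], [-4, 5, -8]].
K⁻¹R = [[11, -3, 17], [5, -15, -35], [-45, 35, 3]].
W = (K⁻¹R)T⁻¹ = [[-5, 1, -2], [5, 5, 0], [3, -5, -4]].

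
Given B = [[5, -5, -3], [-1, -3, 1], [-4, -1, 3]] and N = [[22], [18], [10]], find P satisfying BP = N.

Left-multiplying both sides by B⁻¹ gives P = B⁻¹N.
det B = -2, so B⁻¹ = [[4, -9, 7], [1/2, -3/2, 1], [11/2, -25/2, 10]].
P = B⁻¹N = [[4, -9, 7], [1/2, -3/2, 1], [11/2, -25/2, 10]] · [[22], [18], [10]] = [[-4], [-6], [-4]].

P = [[-4], [-6], [-4]]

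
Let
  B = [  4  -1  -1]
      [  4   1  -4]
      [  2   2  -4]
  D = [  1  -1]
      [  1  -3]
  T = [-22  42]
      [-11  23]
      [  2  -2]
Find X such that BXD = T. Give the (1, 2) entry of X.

Isolating X: multiply by B⁻¹ from the left and D⁻¹ from the right, so X = B⁻¹TD⁻¹.
det B = 2, so B⁻¹ = [[2, -3, 5/2], [4, -7, 6], [3, -5, 4]].
det D = -2; the adjugate gives D⁻¹ = [[3/2, -1/2], [1/2, -1/2]].
B⁻¹T = [[-6, 10], [1, -5], [-3, 3]].
X = (B⁻¹T)D⁻¹ = [[-4, -2], [-1, 2], [-3, 0]].

-2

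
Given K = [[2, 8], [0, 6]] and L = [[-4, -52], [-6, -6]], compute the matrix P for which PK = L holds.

Right-multiplying both sides by K⁻¹ gives P = LK⁻¹.
K has determinant 12; K⁻¹ = [[1/2, -2/3], [0, 1/6]].
P = LK⁻¹ = [[-4, -52], [-6, -6]] · [[1/2, -2/3], [0, 1/6]] = [[-2, -6], [-3, 3]].

P = [[-2, -6], [-3, 3]]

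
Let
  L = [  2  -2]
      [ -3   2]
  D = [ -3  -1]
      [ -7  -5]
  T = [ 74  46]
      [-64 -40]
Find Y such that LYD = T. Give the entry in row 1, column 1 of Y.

Left-multiply by L⁻¹ and right-multiply by D⁻¹: Y = L⁻¹TD⁻¹.
L has determinant -2; L⁻¹ = [[-1, -1], [-3/2, -1]].
det D = 8, so D⁻¹ = [[-5/8, 1/8], [7/8, -3/8]].
L⁻¹T = [[-10, -6], [-47, -29]].
Y = (L⁻¹T)D⁻¹ = [[1, 1], [4, 5]].

1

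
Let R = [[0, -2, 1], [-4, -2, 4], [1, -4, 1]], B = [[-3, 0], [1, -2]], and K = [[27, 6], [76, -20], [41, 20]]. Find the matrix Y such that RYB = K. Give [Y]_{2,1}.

Y = R⁻¹KB⁻¹ (apply R⁻¹ on the left and B⁻¹ on the right).
det R = 2, so R⁻¹ = [[7, -1, -3], [4, -1/2, -2], [9, -1, -4]].
det B = 6, so B⁻¹ = [[-1/3, 0], [-1/6, -1/2]].
R⁻¹K = [[-10, 2], [-12, -6], [3, -6]].
Y = (R⁻¹K)B⁻¹ = [[3, -1], [5, 3], [0, 3]].

5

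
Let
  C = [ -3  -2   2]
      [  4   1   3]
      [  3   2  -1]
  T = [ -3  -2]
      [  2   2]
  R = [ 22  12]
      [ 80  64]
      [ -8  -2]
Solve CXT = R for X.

Isolating X: multiply by C⁻¹ from the left and T⁻¹ from the right, so X = C⁻¹RT⁻¹.
det C = 5, so C⁻¹ = [[-7/5, 2/5, -8/5], [13/5, -3/5, 17/5], [1, 0, 1]].
det T = -2, so T⁻¹ = [[-1, -1], [1, 3/2]].
C⁻¹R = [[14, 12], [-18, -14], [14, 10]].
X = (C⁻¹R)T⁻¹ = [[-2, 4], [4, -3], [-4, 1]].

X = [[-2, 4], [4, -3], [-4, 1]]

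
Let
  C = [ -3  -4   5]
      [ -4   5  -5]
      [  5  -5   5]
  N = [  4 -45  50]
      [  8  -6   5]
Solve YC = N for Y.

Y = [[5, -6, -1], [-1, -5, -3]]

C is on the right of Y, so right-multiply by C⁻¹: Y = NC⁻¹.
C has determinant -5; C⁻¹ = [[0, 1, 1], [1, 8, 7], [1, 7, 31/5]].
Y = NC⁻¹ = [[4, -45, 50], [8, -6, 5]] · [[0, 1, 1], [1, 8, 7], [1, 7, 31/5]] = [[5, -6, -1], [-1, -5, -3]].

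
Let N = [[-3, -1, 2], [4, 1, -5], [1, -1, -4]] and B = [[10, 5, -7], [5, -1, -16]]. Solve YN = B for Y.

Y = [[0, 3, -2], [4, 4, 1]]

N is on the right of Y, so right-multiply by N⁻¹: Y = BN⁻¹.
det N = 6; the adjugate gives N⁻¹ = [[-3/2, -1, 1/2], [11/6, 5/3, -7/6], [-5/6, -2/3, 1/6]].
Y = BN⁻¹ = [[10, 5, -7], [5, -1, -16]] · [[-3/2, -1, 1/2], [11/6, 5/3, -7/6], [-5/6, -2/3, 1/6]] = [[0, 3, -2], [4, 4, 1]].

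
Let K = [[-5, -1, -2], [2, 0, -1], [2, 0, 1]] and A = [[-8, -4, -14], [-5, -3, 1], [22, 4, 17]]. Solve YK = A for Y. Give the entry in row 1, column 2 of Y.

K is on the right of Y, so right-multiply by K⁻¹: Y = AK⁻¹.
det K = 4, so K⁻¹ = [[0, 1/4, 1/4], [-1, -1/4, -9/4], [0, -1/2, 1/2]].
Y = AK⁻¹ = [[-8, -4, -14], [-5, -3, 1], [22, 4, 17]] · [[0, 1/4, 1/4], [-1, -1/4, -9/4], [0, -1/2, 1/2]] = [[4, 6, 0], [3, -1, 6], [-4, -4, 5]].

6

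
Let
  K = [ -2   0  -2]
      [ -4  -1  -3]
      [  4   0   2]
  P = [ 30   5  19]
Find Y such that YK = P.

Right-multiplying both sides by K⁻¹ gives Y = PK⁻¹.
K has determinant -4; K⁻¹ = [[1/2, 0, 1/2], [1, -1, -1/2], [-1, 0, -1/2]].
Y = PK⁻¹ = [[30, 5, 19]] · [[1/2, 0, 1/2], [1, -1, -1/2], [-1, 0, -1/2]] = [[1, -5, 3]].

Y = [[1, -5, 3]]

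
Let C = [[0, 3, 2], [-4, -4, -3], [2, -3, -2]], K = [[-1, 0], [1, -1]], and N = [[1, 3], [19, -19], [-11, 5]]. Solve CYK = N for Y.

Left-multiply by C⁻¹ and right-multiply by K⁻¹: Y = C⁻¹NK⁻¹.
C has determinant -2; C⁻¹ = [[1/2, 0, 1/2], [7, 2, 4], [-10, -3, -6]].
det K = 1; the adjugate gives K⁻¹ = [[-1, 0], [-1, -1]].
C⁻¹N = [[-5, 4], [1, 3], [-1, -3]].
Y = (C⁻¹N)K⁻¹ = [[1, -4], [-4, -3], [4, 3]].

Y = [[1, -4], [-4, -3], [4, 3]]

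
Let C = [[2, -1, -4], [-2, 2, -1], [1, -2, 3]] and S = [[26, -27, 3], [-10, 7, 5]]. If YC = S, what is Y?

Since C sits to the right of Y, Y = SC⁻¹.
det C = -5; the adjugate gives C⁻¹ = [[-4/5, -11/5, -9/5], [-1, -2, -2], [-2/5, -3/5, -2/5]].
Y = SC⁻¹ = [[26, -27, 3], [-10, 7, 5]] · [[-4/5, -11/5, -9/5], [-1, -2, -2], [-2/5, -3/5, -2/5]] = [[5, -5, 6], [-1, 5, 2]].

Y = [[5, -5, 6], [-1, 5, 2]]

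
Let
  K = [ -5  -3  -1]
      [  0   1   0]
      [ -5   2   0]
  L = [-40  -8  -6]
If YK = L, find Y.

K is on the right of Y, so right-multiply by K⁻¹: Y = LK⁻¹.
det K = -5, so K⁻¹ = [[0, 2/5, -1/5], [0, 1, 0], [-1, -5, 1]].
Y = LK⁻¹ = [[-40, -8, -6]] · [[0, 2/5, -1/5], [0, 1, 0], [-1, -5, 1]] = [[6, 6, 2]].

Y = [[6, 6, 2]]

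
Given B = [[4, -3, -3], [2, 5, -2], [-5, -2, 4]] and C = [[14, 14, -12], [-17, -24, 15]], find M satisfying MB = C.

M = [[0, 2, -2], [1, -3, 3]]

Right-multiplying both sides by B⁻¹ gives M = CB⁻¹.
B has determinant -5; B⁻¹ = [[-16/5, -18/5, -21/5], [-2/5, -1/5, -2/5], [-21/5, -23/5, -26/5]].
M = CB⁻¹ = [[14, 14, -12], [-17, -24, 15]] · [[-16/5, -18/5, -21/5], [-2/5, -1/5, -2/5], [-21/5, -23/5, -26/5]] = [[0, 2, -2], [1, -3, 3]].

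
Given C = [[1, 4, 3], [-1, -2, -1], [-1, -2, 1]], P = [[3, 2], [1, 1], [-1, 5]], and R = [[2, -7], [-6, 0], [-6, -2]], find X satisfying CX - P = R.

CX = R + P = [[5, -5], [-5, 1], [-7, 3]].
C is on the left of X, so left-multiply by C⁻¹: X = C⁻¹(R + P).
det C = 4; the adjugate gives C⁻¹ = [[-1, -5/2, 1/2], [1/2, 1, -1/2], [0, -1/2, 1/2]].
X = C⁻¹(R + P) = [[4, 4], [1, -3], [-1, 1]].

X = [[4, 4], [1, -3], [-1, 1]]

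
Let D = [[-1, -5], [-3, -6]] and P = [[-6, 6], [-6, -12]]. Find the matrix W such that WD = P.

W = [[-6, 4], [0, 2]]

D is on the right of W, so right-multiply by D⁻¹: W = PD⁻¹.
D has determinant -9; D⁻¹ = [[2/3, -5/9], [-1/3, 1/9]].
W = PD⁻¹ = [[-6, 6], [-6, -12]] · [[2/3, -5/9], [-1/3, 1/9]] = [[-6, 4], [0, 2]].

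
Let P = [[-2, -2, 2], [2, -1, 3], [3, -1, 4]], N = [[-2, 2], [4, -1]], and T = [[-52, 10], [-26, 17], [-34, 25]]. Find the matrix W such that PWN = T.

W = [[0, 4], [5, -1], [4, -4]]

Left-multiply by P⁻¹ and right-multiply by N⁻¹: W = P⁻¹TN⁻¹.
P has determinant 2; P⁻¹ = [[-1/2, 3, -2], [1/2, -7, 5], [1/2, -4, 3]].
N has determinant -6; N⁻¹ = [[1/6, 1/3], [2/3, 1/3]].
P⁻¹T = [[16, -4], [-14, 11], [-24, 12]].
W = (P⁻¹T)N⁻¹ = [[0, 4], [5, -1], [4, -4]].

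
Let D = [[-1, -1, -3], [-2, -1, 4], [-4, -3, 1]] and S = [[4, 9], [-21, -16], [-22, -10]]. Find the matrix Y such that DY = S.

Y = [[4, -3], [1, 6], [-3, -4]]

Left-multiplying both sides by D⁻¹ gives Y = D⁻¹S.
det D = -3, so D⁻¹ = [[-11/3, -10/3, 7/3], [14/3, 13/3, -10/3], [-2/3, -1/3, 1/3]].
Y = D⁻¹S = [[-11/3, -10/3, 7/3], [14/3, 13/3, -10/3], [-2/3, -1/3, 1/3]] · [[4, 9], [-21, -16], [-22, -10]] = [[4, -3], [1, 6], [-3, -4]].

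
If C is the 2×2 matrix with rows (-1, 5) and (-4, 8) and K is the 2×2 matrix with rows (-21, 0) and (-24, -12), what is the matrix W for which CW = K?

Since C multiplies W on the left, W = C⁻¹K.
C has determinant 12; C⁻¹ = [[2/3, -5/12], [1/3, -1/12]].
W = C⁻¹K = [[2/3, -5/12], [1/3, -1/12]] · [[-21, 0], [-24, -12]] = [[-4, 5], [-5, 1]].

W = [[-4, 5], [-5, 1]]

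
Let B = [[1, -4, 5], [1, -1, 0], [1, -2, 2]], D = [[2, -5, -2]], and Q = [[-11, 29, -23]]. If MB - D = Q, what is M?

MB = Q + D = [[-9, 24, -25]].
Right-multiplying both sides by B⁻¹ gives M = (Q + D)B⁻¹.
B has determinant 1; B⁻¹ = [[-2, -2, 5], [-2, -3, 5], [-1, -2, 3]].
M = (Q + D)B⁻¹ = [[-5, -4, 0]].

M = [[-5, -4, 0]]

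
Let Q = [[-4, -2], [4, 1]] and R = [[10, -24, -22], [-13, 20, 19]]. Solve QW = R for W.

Q is on the left of W, so left-multiply by Q⁻¹: W = Q⁻¹R.
Q has determinant 4; Q⁻¹ = [[1/4, 1/2], [-1, -1]].
W = Q⁻¹R = [[1/4, 1/2], [-1, -1]] · [[10, -24, -22], [-13, 20, 19]] = [[-4, 4, 4], [3, 4, 3]].

W = [[-4, 4, 4], [3, 4, 3]]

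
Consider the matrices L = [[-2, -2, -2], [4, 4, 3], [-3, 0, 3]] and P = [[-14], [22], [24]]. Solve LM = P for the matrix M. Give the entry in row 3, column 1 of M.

6

L is on the left of M, so left-multiply by L⁻¹: M = L⁻¹P.
L has determinant -6; L⁻¹ = [[-2, -1, -1/3], [7/2, 2, 1/3], [-2, -1, 0]].
M = L⁻¹P = [[-2, -1, -1/3], [7/2, 2, 1/3], [-2, -1, 0]] · [[-14], [22], [24]] = [[-2], [3], [6]].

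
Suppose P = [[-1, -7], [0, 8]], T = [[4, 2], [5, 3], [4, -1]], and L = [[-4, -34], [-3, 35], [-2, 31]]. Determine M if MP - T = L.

M = [[0, -4], [-2, 3], [-2, 2]]

MP = L + T = [[0, -32], [2, 38], [2, 30]].
P is on the right of M, so right-multiply by P⁻¹: M = (L + T)P⁻¹.
det P = -8; the adjugate gives P⁻¹ = [[-1, -7/8], [0, 1/8]].
M = (L + T)P⁻¹ = [[0, -4], [-2, 3], [-2, 2]].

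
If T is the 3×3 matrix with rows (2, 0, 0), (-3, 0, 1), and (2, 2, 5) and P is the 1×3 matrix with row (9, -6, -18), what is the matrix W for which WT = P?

Since T sits to the right of W, W = PT⁻¹.
det T = -4, so T⁻¹ = [[1/2, 0, 0], [-17/4, -5/2, 1/2], [3/2, 1, 0]].
W = PT⁻¹ = [[9, -6, -18]] · [[1/2, 0, 0], [-17/4, -5/2, 1/2], [3/2, 1, 0]] = [[3, -3, -3]].

W = [[3, -3, -3]]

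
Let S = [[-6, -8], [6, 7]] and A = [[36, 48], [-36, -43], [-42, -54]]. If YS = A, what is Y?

Since S sits to the right of Y, Y = AS⁻¹.
det S = 6; the adjugate gives S⁻¹ = [[7/6, 4/3], [-1, -1]].
Y = AS⁻¹ = [[36, 48], [-36, -43], [-42, -54]] · [[7/6, 4/3], [-1, -1]] = [[-6, 0], [1, -5], [5, -2]].

Y = [[-6, 0], [1, -5], [5, -2]]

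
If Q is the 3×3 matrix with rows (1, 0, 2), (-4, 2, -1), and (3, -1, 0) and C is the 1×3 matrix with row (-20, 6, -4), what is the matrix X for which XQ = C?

X = [[-2, 0, -6]]

Since Q sits to the right of X, X = CQ⁻¹.
Q has determinant -5; Q⁻¹ = [[1/5, 2/5, 4/5], [3/5, 6/5, 7/5], [2/5, -1/5, -2/5]].
X = CQ⁻¹ = [[-20, 6, -4]] · [[1/5, 2/5, 4/5], [3/5, 6/5, 7/5], [2/5, -1/5, -2/5]] = [[-2, 0, -6]].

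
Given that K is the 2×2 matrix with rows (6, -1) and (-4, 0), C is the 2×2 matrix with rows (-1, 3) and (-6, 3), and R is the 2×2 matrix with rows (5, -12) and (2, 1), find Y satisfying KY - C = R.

KY = R + C = [[4, -9], [-4, 4]].
Since K multiplies Y on the left, Y = K⁻¹(R + C).
K has determinant -4; K⁻¹ = [[0, -1/4], [-1, -3/2]].
Y = K⁻¹(R + C) = [[1, -1], [2, 3]].

Y = [[1, -1], [2, 3]]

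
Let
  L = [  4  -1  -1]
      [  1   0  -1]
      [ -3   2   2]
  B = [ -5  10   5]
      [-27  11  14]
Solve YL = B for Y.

Y = [[2, 5, 6], [-3, -3, 4]]

Since L sits to the right of Y, Y = BL⁻¹.
L has determinant 5; L⁻¹ = [[2/5, 0, 1/5], [1/5, 1, 3/5], [2/5, -1, 1/5]].
Y = BL⁻¹ = [[-5, 10, 5], [-27, 11, 14]] · [[2/5, 0, 1/5], [1/5, 1, 3/5], [2/5, -1, 1/5]] = [[2, 5, 6], [-3, -3, 4]].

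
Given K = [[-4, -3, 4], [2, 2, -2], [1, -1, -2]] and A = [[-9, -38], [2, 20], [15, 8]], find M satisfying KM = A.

Left-multiplying both sides by K⁻¹ gives M = K⁻¹A.
det K = 2, so K⁻¹ = [[-3, -5, -1], [1, 2, 0], [-2, -7/2, -1]].
M = K⁻¹A = [[-3, -5, -1], [1, 2, 0], [-2, -7/2, -1]] · [[-9, -38], [2, 20], [15, 8]] = [[2, 6], [-5, 2], [-4, -2]].

M = [[2, 6], [-5, 2], [-4, -2]]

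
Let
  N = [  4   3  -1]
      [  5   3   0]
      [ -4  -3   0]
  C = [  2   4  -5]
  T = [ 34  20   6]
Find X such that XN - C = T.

XN = T + C = [[36, 24, 1]].
Right-multiplying both sides by N⁻¹ gives X = (T + C)N⁻¹.
det N = 3, so N⁻¹ = [[0, 1, 1], [0, -4/3, -5/3], [-1, 0, -1]].
X = (T + C)N⁻¹ = [[-1, 4, -5]].

X = [[-1, 4, -5]]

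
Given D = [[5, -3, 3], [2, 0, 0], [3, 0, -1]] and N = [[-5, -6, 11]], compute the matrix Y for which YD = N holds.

Y = [[2, 0, -5]]

Right-multiplying both sides by D⁻¹ gives Y = ND⁻¹.
det D = -6; the adjugate gives D⁻¹ = [[0, 1/2, 0], [-1/3, 7/3, -1], [0, 3/2, -1]].
Y = ND⁻¹ = [[-5, -6, 11]] · [[0, 1/2, 0], [-1/3, 7/3, -1], [0, 3/2, -1]] = [[2, 0, -5]].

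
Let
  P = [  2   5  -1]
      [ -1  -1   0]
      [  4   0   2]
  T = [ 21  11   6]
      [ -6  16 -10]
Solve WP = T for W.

Right-multiplying both sides by P⁻¹ gives W = TP⁻¹.
P has determinant 2; P⁻¹ = [[-1, -5, -1/2], [1, 4, 1/2], [2, 10, 3/2]].
W = TP⁻¹ = [[21, 11, 6], [-6, 16, -10]] · [[-1, -5, -1/2], [1, 4, 1/2], [2, 10, 3/2]] = [[2, -1, 4], [2, -6, -4]].

W = [[2, -1, 4], [2, -6, -4]]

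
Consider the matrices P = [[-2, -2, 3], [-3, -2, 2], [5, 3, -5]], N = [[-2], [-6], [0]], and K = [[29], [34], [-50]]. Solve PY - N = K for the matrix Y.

PY = K + N = [[27], [28], [-50]].
Left-multiplying both sides by P⁻¹ gives Y = P⁻¹(K + N).
det P = 5; the adjugate gives P⁻¹ = [[4/5, -1/5, 2/5], [-1, -1, -1], [1/5, -4/5, -2/5]].
Y = P⁻¹(K + N) = [[-4], [-5], [3]].

Y = [[-4], [-5], [3]]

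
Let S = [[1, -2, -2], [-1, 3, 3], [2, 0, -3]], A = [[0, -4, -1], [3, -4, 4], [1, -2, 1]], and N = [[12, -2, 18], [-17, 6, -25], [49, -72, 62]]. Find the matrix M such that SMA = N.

M = [[-3, -1, 5], [3, 4, -2], [-2, -5, 0]]

M = S⁻¹NA⁻¹ (apply S⁻¹ on the left and A⁻¹ on the right).
S has determinant -3; S⁻¹ = [[3, 2, 0], [-1, -1/3, 1/3], [2, 4/3, -1/3]].
A has determinant -2; A⁻¹ = [[-2, -3, 10], [-1/2, -1/2, 3/2], [1, 2, -6]].
S⁻¹N = [[2, 6, 4], [10, -24, 11], [-15, 28, -18]].
M = (S⁻¹N)A⁻¹ = [[-3, -1, 5], [3, 4, -2], [-2, -5, 0]].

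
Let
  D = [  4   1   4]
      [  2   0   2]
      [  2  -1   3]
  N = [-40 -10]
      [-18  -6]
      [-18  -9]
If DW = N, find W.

W = [[-5, -2], [-4, 2], [-4, -1]]

Left-multiplying both sides by D⁻¹ gives W = D⁻¹N.
det D = -2, so D⁻¹ = [[-1, 7/2, -1], [1, -2, 0], [1, -3, 1]].
W = D⁻¹N = [[-1, 7/2, -1], [1, -2, 0], [1, -3, 1]] · [[-40, -10], [-18, -6], [-18, -9]] = [[-5, -2], [-4, 2], [-4, -1]].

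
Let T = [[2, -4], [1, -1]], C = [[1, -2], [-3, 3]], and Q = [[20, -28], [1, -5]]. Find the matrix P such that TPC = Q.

Left-multiply by T⁻¹ and right-multiply by C⁻¹: P = T⁻¹QC⁻¹.
T has determinant 2; T⁻¹ = [[-1/2, 2], [-1/2, 1]].
det C = -3; the adjugate gives C⁻¹ = [[-1, -2/3], [-1, -1/3]].
T⁻¹Q = [[-8, 4], [-9, 9]].
P = (T⁻¹Q)C⁻¹ = [[4, 4], [0, 3]].

P = [[4, 4], [0, 3]]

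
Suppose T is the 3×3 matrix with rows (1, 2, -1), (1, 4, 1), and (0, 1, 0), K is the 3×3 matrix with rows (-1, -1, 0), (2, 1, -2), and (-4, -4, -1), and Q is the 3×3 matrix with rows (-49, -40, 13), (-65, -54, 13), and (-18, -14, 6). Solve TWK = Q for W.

Isolating W: multiply by T⁻¹ from the left and K⁻¹ from the right, so W = T⁻¹QK⁻¹.
det T = -2, so T⁻¹ = [[1/2, 1/2, -3], [0, 0, 1], [-1/2, 1/2, -1]].
K has determinant -1; K⁻¹ = [[9, 1, -2], [-10, -1, 2], [4, 0, -1]].
T⁻¹Q = [[-3, -5, -5], [-18, -14, 6], [10, 7, -6]].
W = (T⁻¹Q)K⁻¹ = [[3, 2, 1], [2, -4, 2], [-4, 3, 0]].

W = [[3, 2, 1], [2, -4, 2], [-4, 3, 0]]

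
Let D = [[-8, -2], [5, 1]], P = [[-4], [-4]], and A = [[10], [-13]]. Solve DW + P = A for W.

DW = A − P = [[14], [-9]].
D is on the left of W, so left-multiply by D⁻¹: W = D⁻¹(A − P).
det D = 2; the adjugate gives D⁻¹ = [[1/2, 1], [-5/2, -4]].
W = D⁻¹(A − P) = [[-2], [1]].

W = [[-2], [1]]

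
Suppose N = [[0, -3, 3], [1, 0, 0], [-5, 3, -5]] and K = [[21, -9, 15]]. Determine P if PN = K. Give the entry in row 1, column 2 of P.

N is on the right of P, so right-multiply by N⁻¹: P = KN⁻¹.
N has determinant -6; N⁻¹ = [[0, 1, 0], [-5/6, -5/2, -1/2], [-1/2, -5/2, -1/2]].
P = KN⁻¹ = [[21, -9, 15]] · [[0, 1, 0], [-5/6, -5/2, -1/2], [-1/2, -5/2, -1/2]] = [[0, 6, -3]].

6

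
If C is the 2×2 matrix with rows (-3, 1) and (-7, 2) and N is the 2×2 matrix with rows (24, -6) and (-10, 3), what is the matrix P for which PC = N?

P = [[6, -6], [1, 1]]

Right-multiplying both sides by C⁻¹ gives P = NC⁻¹.
det C = 1, so C⁻¹ = [[2, -1], [7, -3]].
P = NC⁻¹ = [[24, -6], [-10, 3]] · [[2, -1], [7, -3]] = [[6, -6], [1, 1]].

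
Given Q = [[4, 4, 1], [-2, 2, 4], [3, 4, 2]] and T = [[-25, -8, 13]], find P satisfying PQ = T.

Right-multiplying both sides by Q⁻¹ gives P = TQ⁻¹.
Q has determinant 2; Q⁻¹ = [[-6, -2, 7], [8, 5/2, -9], [-7, -2, 8]].
P = TQ⁻¹ = [[-25, -8, 13]] · [[-6, -2, 7], [8, 5/2, -9], [-7, -2, 8]] = [[-5, 4, 1]].

P = [[-5, 4, 1]]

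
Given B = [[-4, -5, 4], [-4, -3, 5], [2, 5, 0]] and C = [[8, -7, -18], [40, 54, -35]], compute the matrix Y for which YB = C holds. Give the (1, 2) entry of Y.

Since B sits to the right of Y, Y = CB⁻¹.
det B = -6, so B⁻¹ = [[25/6, -10/3, 13/6], [-5/3, 4/3, -2/3], [7/3, -5/3, 4/3]].
Y = CB⁻¹ = [[8, -7, -18], [40, 54, -35]] · [[25/6, -10/3, 13/6], [-5/3, 4/3, -2/3], [7/3, -5/3, 4/3]] = [[3, -6, -2], [-5, -3, 4]].

-6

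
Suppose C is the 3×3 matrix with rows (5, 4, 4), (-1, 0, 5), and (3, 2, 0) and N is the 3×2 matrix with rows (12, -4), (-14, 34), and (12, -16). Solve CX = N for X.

C is on the left of X, so left-multiply by C⁻¹: X = C⁻¹N.
det C = 2; the adjugate gives C⁻¹ = [[-5, 4, 10], [15/2, -6, -29/2], [-1, 1, 2]].
X = C⁻¹N = [[-5, 4, 10], [15/2, -6, -29/2], [-1, 1, 2]] · [[12, -4], [-14, 34], [12, -16]] = [[4, -4], [0, -2], [-2, 6]].

X = [[4, -4], [0, -2], [-2, 6]]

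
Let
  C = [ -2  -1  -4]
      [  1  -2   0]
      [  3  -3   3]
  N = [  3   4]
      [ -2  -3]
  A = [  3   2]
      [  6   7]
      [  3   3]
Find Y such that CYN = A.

Y = [[2, -5], [-1, -4], [-2, 2]]

Isolating Y: multiply by C⁻¹ from the left and N⁻¹ from the right, so Y = C⁻¹AN⁻¹.
C has determinant 3; C⁻¹ = [[-2, 5, -8/3], [-1, 2, -4/3], [1, -3, 5/3]].
det N = -1, so N⁻¹ = [[3, 4], [-2, -3]].
C⁻¹A = [[16, 23], [5, 8], [-10, -14]].
Y = (C⁻¹A)N⁻¹ = [[2, -5], [-1, -4], [-2, 2]].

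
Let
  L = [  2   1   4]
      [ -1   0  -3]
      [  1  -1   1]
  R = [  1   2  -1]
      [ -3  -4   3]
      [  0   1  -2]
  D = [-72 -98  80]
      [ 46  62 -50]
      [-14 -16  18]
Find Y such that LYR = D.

Isolating Y: multiply by L⁻¹ from the left and R⁻¹ from the right, so Y = L⁻¹DR⁻¹.
det L = -4; the adjugate gives L⁻¹ = [[3/4, 5/4, 3/4], [1/2, 1/2, -1/2], [-1/4, -3/4, -1/4]].
R has determinant -4; R⁻¹ = [[-5/4, -3/4, -1/2], [3/2, 1/2, 0], [3/4, 1/4, -1/2]].
L⁻¹D = [[-7, -8, 11], [-6, -10, 6], [-13, -18, 13]].
Y = (L⁻¹D)R⁻¹ = [[5, 4, -2], [-3, 1, 0], [-1, 4, 0]].

Y = [[5, 4, -2], [-3, 1, 0], [-1, 4, 0]]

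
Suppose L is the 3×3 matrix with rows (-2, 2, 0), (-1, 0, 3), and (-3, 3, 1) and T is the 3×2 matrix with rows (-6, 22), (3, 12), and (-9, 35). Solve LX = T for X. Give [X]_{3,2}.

2

Since L multiplies X on the left, X = L⁻¹T.
det L = 2, so L⁻¹ = [[-9/2, -1, 3], [-4, -1, 3], [-3/2, 0, 1]].
X = L⁻¹T = [[-9/2, -1, 3], [-4, -1, 3], [-3/2, 0, 1]] · [[-6, 22], [3, 12], [-9, 35]] = [[-3, -6], [-6, 5], [0, 2]].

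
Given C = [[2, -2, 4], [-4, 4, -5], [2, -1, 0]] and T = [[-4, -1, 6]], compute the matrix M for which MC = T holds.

Right-multiplying both sides by C⁻¹ gives M = TC⁻¹.
det C = -6; the adjugate gives C⁻¹ = [[5/6, 2/3, 1], [5/3, 4/3, 1], [2/3, 1/3, 0]].
M = TC⁻¹ = [[-4, -1, 6]] · [[5/6, 2/3, 1], [5/3, 4/3, 1], [2/3, 1/3, 0]] = [[-1, -2, -5]].

M = [[-1, -2, -5]]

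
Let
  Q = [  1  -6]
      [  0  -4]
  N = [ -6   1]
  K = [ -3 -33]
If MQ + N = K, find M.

M = [[3, 4]]

MQ = K − N = [[3, -34]].
Right-multiplying both sides by Q⁻¹ gives M = (K − N)Q⁻¹.
Q has determinant -4; Q⁻¹ = [[1, -3/2], [0, -1/4]].
M = (K − N)Q⁻¹ = [[3, 4]].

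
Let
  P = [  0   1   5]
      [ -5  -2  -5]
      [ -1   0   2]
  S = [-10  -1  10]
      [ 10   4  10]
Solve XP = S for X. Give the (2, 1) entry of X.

0

Right-multiplying both sides by P⁻¹ gives X = SP⁻¹.
det P = 5, so P⁻¹ = [[-4/5, -2/5, 1], [3, 1, -5], [-2/5, -1/5, 1]].
X = SP⁻¹ = [[-10, -1, 10], [10, 4, 10]] · [[-4/5, -2/5, 1], [3, 1, -5], [-2/5, -1/5, 1]] = [[1, 1, 5], [0, -2, 0]].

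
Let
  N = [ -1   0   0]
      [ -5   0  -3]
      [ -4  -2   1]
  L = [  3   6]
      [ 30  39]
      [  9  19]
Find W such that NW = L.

Left-multiplying both sides by N⁻¹ gives W = N⁻¹L.
N has determinant 6; N⁻¹ = [[-1, 0, 0], [17/6, -1/6, -1/2], [5/3, -1/3, 0]].
W = N⁻¹L = [[-1, 0, 0], [17/6, -1/6, -1/2], [5/3, -1/3, 0]] · [[3, 6], [30, 39], [9, 19]] = [[-3, -6], [-1, 1], [-5, -3]].

W = [[-3, -6], [-1, 1], [-5, -3]]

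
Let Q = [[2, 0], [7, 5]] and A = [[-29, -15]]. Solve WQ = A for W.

W = [[-4, -3]]

Since Q sits to the right of W, W = AQ⁻¹.
det Q = 10; the adjugate gives Q⁻¹ = [[1/2, 0], [-7/10, 1/5]].
W = AQ⁻¹ = [[-29, -15]] · [[1/2, 0], [-7/10, 1/5]] = [[-4, -3]].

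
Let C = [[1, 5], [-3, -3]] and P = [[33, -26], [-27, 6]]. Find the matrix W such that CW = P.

W = [[3, 4], [6, -6]]

Left-multiplying both sides by C⁻¹ gives W = C⁻¹P.
det C = 12; the adjugate gives C⁻¹ = [[-1/4, -5/12], [1/4, 1/12]].
W = C⁻¹P = [[-1/4, -5/12], [1/4, 1/12]] · [[33, -26], [-27, 6]] = [[3, 4], [6, -6]].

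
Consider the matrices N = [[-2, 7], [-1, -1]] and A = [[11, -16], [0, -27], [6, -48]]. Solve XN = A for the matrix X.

X = [[-3, -5], [-3, 6], [-6, 6]]

Right-multiplying both sides by N⁻¹ gives X = AN⁻¹.
det N = 9, so N⁻¹ = [[-1/9, -7/9], [1/9, -2/9]].
X = AN⁻¹ = [[11, -16], [0, -27], [6, -48]] · [[-1/9, -7/9], [1/9, -2/9]] = [[-3, -5], [-3, 6], [-6, 6]].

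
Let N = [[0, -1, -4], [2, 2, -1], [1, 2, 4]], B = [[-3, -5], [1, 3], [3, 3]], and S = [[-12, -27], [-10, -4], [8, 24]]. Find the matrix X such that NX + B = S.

NX = S − B = [[-9, -22], [-11, -7], [5, 21]].
N is on the left of X, so left-multiply by N⁻¹: X = N⁻¹(S − B).
det N = 1; the adjugate gives N⁻¹ = [[10, -4, 9], [-9, 4, -8], [2, -1, 2]].
X = N⁻¹(S − B) = [[-1, -3], [-3, 2], [3, 5]].

X = [[-1, -3], [-3, 2], [3, 5]]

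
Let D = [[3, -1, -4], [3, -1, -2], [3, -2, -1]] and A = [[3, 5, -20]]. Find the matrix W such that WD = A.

W = [[6, 1, -6]]

Right-multiplying both sides by D⁻¹ gives W = AD⁻¹.
D has determinant 6; D⁻¹ = [[-1/2, 7/6, -1/3], [-1/2, 3/2, -1], [-1/2, 1/2, 0]].
W = AD⁻¹ = [[3, 5, -20]] · [[-1/2, 7/6, -1/3], [-1/2, 3/2, -1], [-1/2, 1/2, 0]] = [[6, 1, -6]].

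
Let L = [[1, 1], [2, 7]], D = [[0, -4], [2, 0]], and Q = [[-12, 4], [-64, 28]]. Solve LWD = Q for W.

Left-multiply by L⁻¹ and right-multiply by D⁻¹: W = L⁻¹QD⁻¹.
det L = 5, so L⁻¹ = [[7/5, -1/5], [-2/5, 1/5]].
det D = 8, so D⁻¹ = [[0, 1/2], [-1/4, 0]].
L⁻¹Q = [[-4, 0], [-8, 4]].
W = (L⁻¹Q)D⁻¹ = [[0, -2], [-1, -4]].

W = [[0, -2], [-1, -4]]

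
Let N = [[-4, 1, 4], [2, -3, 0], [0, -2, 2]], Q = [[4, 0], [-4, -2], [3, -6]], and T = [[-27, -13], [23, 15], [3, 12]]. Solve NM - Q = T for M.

NM = T + Q = [[-23, -13], [19, 13], [6, 6]].
Since N multiplies M on the left, M = N⁻¹(T + Q).
det N = 4, so N⁻¹ = [[-3/2, -5/2, 3], [-1, -2, 2], [-1, -2, 5/2]].
M = N⁻¹(T + Q) = [[5, 5], [-3, -1], [0, 2]].

M = [[5, 5], [-3, -1], [0, 2]]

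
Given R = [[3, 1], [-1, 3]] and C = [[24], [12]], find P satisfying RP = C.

Left-multiplying both sides by R⁻¹ gives P = R⁻¹C.
R has determinant 10; R⁻¹ = [[3/10, -1/10], [1/10, 3/10]].
P = R⁻¹C = [[3/10, -1/10], [1/10, 3/10]] · [[24], [12]] = [[6], [6]].

P = [[6], [6]]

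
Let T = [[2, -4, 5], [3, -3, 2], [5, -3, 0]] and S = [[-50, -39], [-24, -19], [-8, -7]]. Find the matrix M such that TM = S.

M = [[2, 1], [6, 4], [-6, -5]]

T is on the left of M, so left-multiply by T⁻¹: M = T⁻¹S.
det T = 2, so T⁻¹ = [[3, -15/2, 7/2], [5, -25/2, 11/2], [3, -7, 3]].
M = T⁻¹S = [[3, -15/2, 7/2], [5, -25/2, 11/2], [3, -7, 3]] · [[-50, -39], [-24, -19], [-8, -7]] = [[2, 1], [6, 4], [-6, -5]].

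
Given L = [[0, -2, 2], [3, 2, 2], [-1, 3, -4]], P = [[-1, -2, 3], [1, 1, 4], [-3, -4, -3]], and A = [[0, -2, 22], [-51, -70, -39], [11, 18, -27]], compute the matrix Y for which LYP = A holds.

Isolating Y: multiply by L⁻¹ from the left and P⁻¹ from the right, so Y = L⁻¹AP⁻¹.
det L = 2; the adjugate gives L⁻¹ = [[-7, -1, -4], [5, 1, 3], [11/2, 1, 3]].
det P = 2; the adjugate gives P⁻¹ = [[13/2, -9, -11/2], [-9/2, 6, 7/2], [-1/2, 1, 1/2]].
L⁻¹A = [[7, 12, -7], [-18, -26, -10], [-18, -27, 1]].
Y = (L⁻¹A)P⁻¹ = [[-5, 2, 0], [5, -4, 3], [4, 1, 5]].

Y = [[-5, 2, 0], [5, -4, 3], [4, 1, 5]]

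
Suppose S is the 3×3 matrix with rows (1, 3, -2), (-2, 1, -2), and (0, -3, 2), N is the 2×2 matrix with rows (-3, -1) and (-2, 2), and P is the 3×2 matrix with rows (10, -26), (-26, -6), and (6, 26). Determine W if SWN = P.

W = S⁻¹PN⁻¹ (apply S⁻¹ on the left and N⁻¹ on the right).
det S = -4; the adjugate gives S⁻¹ = [[1, 0, 1], [-1, -1/2, -3/2], [-3/2, -3/4, -7/4]].
N has determinant -8; N⁻¹ = [[-1/4, -1/8], [-1/4, 3/8]].
S⁻¹P = [[16, 0], [-6, -10], [-6, -2]].
W = (S⁻¹P)N⁻¹ = [[-4, -2], [4, -3], [2, 0]].

W = [[-4, -2], [4, -3], [2, 0]]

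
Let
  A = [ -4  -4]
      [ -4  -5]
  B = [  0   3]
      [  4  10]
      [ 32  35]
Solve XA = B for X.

X = [[3, -3], [5, -6], [-5, -3]]

A is on the right of X, so right-multiply by A⁻¹: X = BA⁻¹.
det A = 4, so A⁻¹ = [[-5/4, 1], [1, -1]].
X = BA⁻¹ = [[0, 3], [4, 10], [32, 35]] · [[-5/4, 1], [1, -1]] = [[3, -3], [5, -6], [-5, -3]].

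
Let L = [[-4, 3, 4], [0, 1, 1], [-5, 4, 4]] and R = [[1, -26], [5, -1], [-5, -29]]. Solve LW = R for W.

L is on the left of W, so left-multiply by L⁻¹: W = L⁻¹R.
L has determinant 5; L⁻¹ = [[0, 4/5, -1/5], [-1, 4/5, 4/5], [1, 1/5, -4/5]].
W = L⁻¹R = [[0, 4/5, -1/5], [-1, 4/5, 4/5], [1, 1/5, -4/5]] · [[1, -26], [5, -1], [-5, -29]] = [[5, 5], [-1, 2], [6, -3]].

W = [[5, 5], [-1, 2], [6, -3]]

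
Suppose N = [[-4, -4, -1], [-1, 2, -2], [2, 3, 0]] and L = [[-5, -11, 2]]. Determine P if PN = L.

Right-multiplying both sides by N⁻¹ gives P = LN⁻¹.
det N = -1, so N⁻¹ = [[-6, 3, -10], [4, -2, 7], [7, -4, 12]].
P = LN⁻¹ = [[-5, -11, 2]] · [[-6, 3, -10], [4, -2, 7], [7, -4, 12]] = [[0, -1, -3]].

P = [[0, -1, -3]]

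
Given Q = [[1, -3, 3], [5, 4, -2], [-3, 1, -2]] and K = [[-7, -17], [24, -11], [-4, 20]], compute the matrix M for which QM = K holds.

M = [[2, -5], [4, 3], [1, -1]]

Q is on the left of M, so left-multiply by Q⁻¹: M = Q⁻¹K.
Q has determinant -3; Q⁻¹ = [[2, 1, 2], [-16/3, -7/3, -17/3], [-17/3, -8/3, -19/3]].
M = Q⁻¹K = [[2, 1, 2], [-16/3, -7/3, -17/3], [-17/3, -8/3, -19/3]] · [[-7, -17], [24, -11], [-4, 20]] = [[2, -5], [4, 3], [1, -1]].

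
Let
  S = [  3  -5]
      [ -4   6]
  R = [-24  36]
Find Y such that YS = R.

Since S sits to the right of Y, Y = RS⁻¹.
det S = -2, so S⁻¹ = [[-3, -5/2], [-2, -3/2]].
Y = RS⁻¹ = [[-24, 36]] · [[-3, -5/2], [-2, -3/2]] = [[0, 6]].

Y = [[0, 6]]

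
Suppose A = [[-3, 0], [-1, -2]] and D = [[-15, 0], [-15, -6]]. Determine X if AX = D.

Since A multiplies X on the left, X = A⁻¹D.
det A = 6, so A⁻¹ = [[-1/3, 0], [1/6, -1/2]].
X = A⁻¹D = [[-1/3, 0], [1/6, -1/2]] · [[-15, 0], [-15, -6]] = [[5, 0], [5, 3]].

X = [[5, 0], [5, 3]]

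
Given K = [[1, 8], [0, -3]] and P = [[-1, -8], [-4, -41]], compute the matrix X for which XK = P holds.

X = [[-1, 0], [-4, 3]]

Since K sits to the right of X, X = PK⁻¹.
K has determinant -3; K⁻¹ = [[1, 8/3], [0, -1/3]].
X = PK⁻¹ = [[-1, -8], [-4, -41]] · [[1, 8/3], [0, -1/3]] = [[-1, 0], [-4, 3]].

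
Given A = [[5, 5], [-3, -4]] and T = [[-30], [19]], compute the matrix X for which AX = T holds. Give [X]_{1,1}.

-5

Left-multiplying both sides by A⁻¹ gives X = A⁻¹T.
det A = -5; the adjugate gives A⁻¹ = [[4/5, 1], [-3/5, -1]].
X = A⁻¹T = [[4/5, 1], [-3/5, -1]] · [[-30], [19]] = [[-5], [-1]].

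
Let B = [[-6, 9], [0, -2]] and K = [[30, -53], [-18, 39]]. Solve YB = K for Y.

Right-multiplying both sides by B⁻¹ gives Y = KB⁻¹.
det B = 12; the adjugate gives B⁻¹ = [[-1/6, -3/4], [0, -1/2]].
Y = KB⁻¹ = [[30, -53], [-18, 39]] · [[-1/6, -3/4], [0, -1/2]] = [[-5, 4], [3, -6]].

Y = [[-5, 4], [3, -6]]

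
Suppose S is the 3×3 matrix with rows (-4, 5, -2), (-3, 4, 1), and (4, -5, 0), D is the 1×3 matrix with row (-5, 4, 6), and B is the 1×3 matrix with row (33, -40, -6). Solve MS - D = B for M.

MS = B + D = [[28, -36, 0]].
Right-multiplying both sides by S⁻¹ gives M = (B + D)S⁻¹.
det S = 2; the adjugate gives S⁻¹ = [[5/2, 5, 13/2], [2, 4, 5], [-1/2, 0, -1/2]].
M = (B + D)S⁻¹ = [[-2, -4, 2]].

M = [[-2, -4, 2]]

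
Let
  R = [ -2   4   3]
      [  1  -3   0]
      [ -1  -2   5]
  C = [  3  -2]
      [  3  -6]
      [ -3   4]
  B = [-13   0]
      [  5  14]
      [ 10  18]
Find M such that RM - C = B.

RM = B + C = [[-10, -2], [8, 8], [7, 22]].
R is on the left of M, so left-multiply by R⁻¹: M = R⁻¹(B + C).
det R = -5, so R⁻¹ = [[3, 26/5, -9/5], [1, 7/5, -3/5], [1, 8/5, -2/5]].
M = R⁻¹(B + C) = [[-1, -4], [-3, -4], [0, 2]].

M = [[-1, -4], [-3, -4], [0, 2]]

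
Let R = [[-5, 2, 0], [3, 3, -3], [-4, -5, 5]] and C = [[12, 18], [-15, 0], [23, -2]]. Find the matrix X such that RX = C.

Left-multiplying both sides by R⁻¹ gives X = R⁻¹C.
det R = -6, so R⁻¹ = [[0, 5/3, 1], [1/2, 25/6, 5/2], [1/2, 11/2, 7/2]].
X = R⁻¹C = [[0, 5/3, 1], [1/2, 25/6, 5/2], [1/2, 11/2, 7/2]] · [[12, 18], [-15, 0], [23, -2]] = [[-2, -2], [1, 4], [4, 2]].

X = [[-2, -2], [1, 4], [4, 2]]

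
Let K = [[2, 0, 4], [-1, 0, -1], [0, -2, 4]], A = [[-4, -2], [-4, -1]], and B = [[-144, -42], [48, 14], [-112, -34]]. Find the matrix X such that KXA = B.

X = [[1, 5], [-1, -1], [1, 5]]

Isolating X: multiply by K⁻¹ from the left and A⁻¹ from the right, so X = K⁻¹BA⁻¹.
K has determinant 4; K⁻¹ = [[-1/2, -2, 0], [1, 2, -1/2], [1/2, 1, 0]].
det A = -4, so A⁻¹ = [[1/4, -1/2], [-1, 1]].
K⁻¹B = [[-24, -7], [8, 3], [-24, -7]].
X = (K⁻¹B)A⁻¹ = [[1, 5], [-1, -1], [1, 5]].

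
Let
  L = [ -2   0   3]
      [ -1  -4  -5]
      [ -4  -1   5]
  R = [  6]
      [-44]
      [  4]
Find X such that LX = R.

X = [[6], [2], [6]]

Since L multiplies X on the left, X = L⁻¹R.
det L = 5, so L⁻¹ = [[-5, -3/5, 12/5], [5, 2/5, -13/5], [-3, -2/5, 8/5]].
X = L⁻¹R = [[-5, -3/5, 12/5], [5, 2/5, -13/5], [-3, -2/5, 8/5]] · [[6], [-44], [4]] = [[6], [2], [6]].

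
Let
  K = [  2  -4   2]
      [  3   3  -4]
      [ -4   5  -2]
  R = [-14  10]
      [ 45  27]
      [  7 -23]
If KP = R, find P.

P = [[6, 6], [5, -1], [-3, -3]]

Left-multiplying both sides by K⁻¹ gives P = K⁻¹R.
det K = -6, so K⁻¹ = [[-7/3, -1/3, -5/3], [-11/3, -2/3, -7/3], [-9/2, -1, -3]].
P = K⁻¹R = [[-7/3, -1/3, -5/3], [-11/3, -2/3, -7/3], [-9/2, -1, -3]] · [[-14, 10], [45, 27], [7, -23]] = [[6, 6], [5, -1], [-3, -3]].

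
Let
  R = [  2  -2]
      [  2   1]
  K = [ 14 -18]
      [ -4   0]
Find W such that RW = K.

W = [[1, -3], [-6, 6]]

R is on the left of W, so left-multiply by R⁻¹: W = R⁻¹K.
det R = 6; the adjugate gives R⁻¹ = [[1/6, 1/3], [-1/3, 1/3]].
W = R⁻¹K = [[1/6, 1/3], [-1/3, 1/3]] · [[14, -18], [-4, 0]] = [[1, -3], [-6, 6]].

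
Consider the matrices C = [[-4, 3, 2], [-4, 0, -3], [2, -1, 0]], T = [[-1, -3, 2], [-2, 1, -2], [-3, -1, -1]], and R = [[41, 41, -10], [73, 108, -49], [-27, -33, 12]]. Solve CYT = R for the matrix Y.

Y = [[5, -2, 4], [1, -4, 2], [4, 3, -1]]

Left-multiply by C⁻¹ and right-multiply by T⁻¹: Y = C⁻¹RT⁻¹.
det C = 2; the adjugate gives C⁻¹ = [[-3/2, -1, -9/2], [-3, -2, -10], [2, 1, 6]].
det T = 1, so T⁻¹ = [[-3, -5, 4], [4, 7, -6], [5, 8, -7]].
C⁻¹R = [[-13, -21, 10], [1, -9, 8], [-7, -8, 3]].
Y = (C⁻¹R)T⁻¹ = [[5, -2, 4], [1, -4, 2], [4, 3, -1]].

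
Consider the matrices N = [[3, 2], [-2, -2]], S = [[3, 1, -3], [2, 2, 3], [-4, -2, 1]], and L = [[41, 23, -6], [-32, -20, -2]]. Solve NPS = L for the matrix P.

P = N⁻¹LS⁻¹ (apply N⁻¹ on the left and S⁻¹ on the right).
det N = -2, so N⁻¹ = [[1, 1], [-1, -3/2]].
S has determinant -2; S⁻¹ = [[-4, -5/2, -9/2], [7, 9/2, 15/2], [-2, -1, -2]].
N⁻¹L = [[9, 3, -8], [7, 7, 9]].
P = (N⁻¹L)S⁻¹ = [[1, -1, -2], [3, 5, 3]].

P = [[1, -1, -2], [3, 5, 3]]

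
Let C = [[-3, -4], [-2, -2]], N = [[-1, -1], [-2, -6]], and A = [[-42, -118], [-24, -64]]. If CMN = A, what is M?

M = [[-4, -1], [2, -4]]

Left-multiply by C⁻¹ and right-multiply by N⁻¹: M = C⁻¹AN⁻¹.
C has determinant -2; C⁻¹ = [[1, -2], [-1, 3/2]].
N has determinant 4; N⁻¹ = [[-3/2, 1/4], [1/2, -1/4]].
C⁻¹A = [[6, 10], [6, 22]].
M = (C⁻¹A)N⁻¹ = [[-4, -1], [2, -4]].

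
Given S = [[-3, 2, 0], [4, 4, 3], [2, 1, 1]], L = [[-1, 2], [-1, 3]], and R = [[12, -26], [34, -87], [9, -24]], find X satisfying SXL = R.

Left-multiply by S⁻¹ and right-multiply by L⁻¹: X = S⁻¹RL⁻¹.
det S = 1, so S⁻¹ = [[1, -2, 6], [2, -3, 9], [-4, 7, -20]].
det L = -1, so L⁻¹ = [[-3, 2], [-1, 1]].
S⁻¹R = [[-2, 4], [3, -7], [10, -25]].
X = (S⁻¹R)L⁻¹ = [[2, 0], [-2, -1], [-5, -5]].

X = [[2, 0], [-2, -1], [-5, -5]]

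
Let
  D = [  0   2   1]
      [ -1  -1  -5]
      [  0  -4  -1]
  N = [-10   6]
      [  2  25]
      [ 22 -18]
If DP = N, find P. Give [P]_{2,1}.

-6

D is on the left of P, so left-multiply by D⁻¹: P = D⁻¹N.
det D = 2, so D⁻¹ = [[-19/2, -1, -9/2], [-1/2, 0, -1/2], [2, 0, 1]].
P = D⁻¹N = [[-19/2, -1, -9/2], [-1/2, 0, -1/2], [2, 0, 1]] · [[-10, 6], [2, 25], [22, -18]] = [[-6, -1], [-6, 6], [2, -6]].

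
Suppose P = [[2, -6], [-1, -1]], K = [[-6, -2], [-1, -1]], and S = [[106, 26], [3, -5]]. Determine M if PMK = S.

M = [[-1, -5], [3, -4]]

Left-multiply by P⁻¹ and right-multiply by K⁻¹: M = P⁻¹SK⁻¹.
P has determinant -8; P⁻¹ = [[1/8, -3/4], [-1/8, -1/4]].
det K = 4; the adjugate gives K⁻¹ = [[-1/4, 1/2], [1/4, -3/2]].
P⁻¹S = [[11, 7], [-14, -2]].
M = (P⁻¹S)K⁻¹ = [[-1, -5], [3, -4]].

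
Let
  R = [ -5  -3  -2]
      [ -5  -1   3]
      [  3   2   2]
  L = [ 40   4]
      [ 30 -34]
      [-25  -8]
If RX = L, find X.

X = [[-5, 4], [-5, -4], [0, -6]]

Since R multiplies X on the left, X = R⁻¹L.
det R = -3, so R⁻¹ = [[8/3, -2/3, 11/3], [-19/3, 4/3, -25/3], [7/3, -1/3, 10/3]].
X = R⁻¹L = [[8/3, -2/3, 11/3], [-19/3, 4/3, -25/3], [7/3, -1/3, 10/3]] · [[40, 4], [30, -34], [-25, -8]] = [[-5, 4], [-5, -4], [0, -6]].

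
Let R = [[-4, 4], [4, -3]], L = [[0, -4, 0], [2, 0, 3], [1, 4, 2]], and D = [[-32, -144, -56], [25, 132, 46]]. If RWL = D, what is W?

W = [[-1, -2, 5], [4, -4, 1]]

W = R⁻¹DL⁻¹ (apply R⁻¹ on the left and L⁻¹ on the right).
R has determinant -4; R⁻¹ = [[3/4, 1], [1, 1]].
L has determinant 4; L⁻¹ = [[-3, 2, -3], [-1/4, 0, 0], [2, -1, 2]].
R⁻¹D = [[1, 24, 4], [-7, -12, -10]].
W = (R⁻¹D)L⁻¹ = [[-1, -2, 5], [4, -4, 1]].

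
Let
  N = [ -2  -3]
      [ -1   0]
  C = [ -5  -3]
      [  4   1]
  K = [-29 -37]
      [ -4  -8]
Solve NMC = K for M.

M = N⁻¹KC⁻¹ (apply N⁻¹ on the left and C⁻¹ on the right).
det N = -3; the adjugate gives N⁻¹ = [[0, -1], [-1/3, 2/3]].
C has determinant 7; C⁻¹ = [[1/7, 3/7], [-4/7, -5/7]].
N⁻¹K = [[4, 8], [7, 7]].
M = (N⁻¹K)C⁻¹ = [[-4, -4], [-3, -2]].

M = [[-4, -4], [-3, -2]]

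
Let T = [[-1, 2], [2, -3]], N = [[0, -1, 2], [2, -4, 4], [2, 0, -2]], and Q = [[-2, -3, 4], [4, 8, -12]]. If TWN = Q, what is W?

Isolating W: multiply by T⁻¹ from the left and N⁻¹ from the right, so W = T⁻¹QN⁻¹.
det T = -1, so T⁻¹ = [[3, 2], [2, 1]].
N has determinant 4; N⁻¹ = [[2, -1/2, 1], [3, -1, 1], [2, -1/2, 1/2]].
T⁻¹Q = [[2, 7, -12], [0, 2, -4]].
W = (T⁻¹Q)N⁻¹ = [[1, -2, 3], [-2, 0, 0]].

W = [[1, -2, 3], [-2, 0, 0]]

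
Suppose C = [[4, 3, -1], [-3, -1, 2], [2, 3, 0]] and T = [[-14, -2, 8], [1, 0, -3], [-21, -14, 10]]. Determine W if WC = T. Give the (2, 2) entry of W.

-3

Since C sits to the right of W, W = TC⁻¹.
C has determinant -5; C⁻¹ = [[6/5, 3/5, -1], [-4/5, -2/5, 1], [7/5, 6/5, -1]].
W = TC⁻¹ = [[-14, -2, 8], [1, 0, -3], [-21, -14, 10]] · [[6/5, 3/5, -1], [-4/5, -2/5, 1], [7/5, 6/5, -1]] = [[-4, 2, 4], [-3, -3, 2], [0, 5, -3]].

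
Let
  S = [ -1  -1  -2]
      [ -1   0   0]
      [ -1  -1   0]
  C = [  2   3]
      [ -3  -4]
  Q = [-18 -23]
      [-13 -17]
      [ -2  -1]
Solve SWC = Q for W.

W = S⁻¹QC⁻¹ (apply S⁻¹ on the left and C⁻¹ on the right).
S has determinant -2; S⁻¹ = [[0, -1, 0], [0, 1, -1], [-1/2, 0, 1/2]].
det C = 1; the adjugate gives C⁻¹ = [[-4, -3], [3, 2]].
S⁻¹Q = [[13, 17], [-11, -16], [8, 11]].
W = (S⁻¹Q)C⁻¹ = [[-1, -5], [-4, 1], [1, -2]].

W = [[-1, -5], [-4, 1], [1, -2]]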